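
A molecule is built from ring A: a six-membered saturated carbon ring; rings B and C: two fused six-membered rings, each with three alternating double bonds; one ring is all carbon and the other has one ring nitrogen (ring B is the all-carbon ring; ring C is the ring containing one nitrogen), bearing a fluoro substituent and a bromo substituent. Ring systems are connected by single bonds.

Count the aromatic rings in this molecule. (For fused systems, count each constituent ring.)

Ring A has only sp³ atoms, so it is not fully conjugated — not aromatic (cyclohexane).
Rings B and C form a fused bicyclic system (with one nitrogen) with 10 sp² atoms and 10 π electrons from ring double bonds. 10 = 4(2)+2, so the system is aromatic and both rings count as aromatic (quinoline).
Aromatic: B, C. Total: 2.

2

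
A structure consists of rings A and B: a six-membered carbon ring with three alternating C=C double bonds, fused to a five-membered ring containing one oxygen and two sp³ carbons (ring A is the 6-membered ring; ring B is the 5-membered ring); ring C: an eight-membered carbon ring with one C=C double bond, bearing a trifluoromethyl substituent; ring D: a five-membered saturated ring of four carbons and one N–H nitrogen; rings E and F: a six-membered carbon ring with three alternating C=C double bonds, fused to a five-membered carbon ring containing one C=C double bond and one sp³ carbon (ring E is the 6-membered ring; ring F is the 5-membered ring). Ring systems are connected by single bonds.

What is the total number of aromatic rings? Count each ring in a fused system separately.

Ring A is planar and fully conjugated; 3 ring double bonds give 6 π electrons. 6 = 4(1)+2, so ring A is aromatic (benzene ring).
Ring B has two sp³ carbons, so it is not fully conjugated — not aromatic (oxolane ring).
Ring C has six sp³ carbons, so it is not fully conjugated — not aromatic (cyclooctene).
Ring D has only sp³ atoms, so it is not fully conjugated — not aromatic (pyrrolidine).
Ring E is planar and fully conjugated; 3 ring double bonds give 6 π electrons. That satisfies 4n+2 with n=1, so ring E is aromatic (benzene ring).
Ring F has one sp³ carbon, so it is not fully conjugated — not aromatic (cyclopentene ring).
Aromatic: A, E. Total: 2.

2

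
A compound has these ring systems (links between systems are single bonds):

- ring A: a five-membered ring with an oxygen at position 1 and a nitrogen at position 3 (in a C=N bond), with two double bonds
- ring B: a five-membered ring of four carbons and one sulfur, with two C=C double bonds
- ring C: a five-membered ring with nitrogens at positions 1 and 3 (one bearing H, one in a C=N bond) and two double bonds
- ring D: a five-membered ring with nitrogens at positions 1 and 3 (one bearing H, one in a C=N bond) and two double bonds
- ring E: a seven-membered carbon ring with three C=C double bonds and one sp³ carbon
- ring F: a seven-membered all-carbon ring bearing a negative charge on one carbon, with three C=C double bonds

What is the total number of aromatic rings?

4

Ring A has a continuous p-orbital overlap around the ring; 2 ring double bonds (4 π electrons) plus a heteroatom lone pair (2) give 6 π electrons. That satisfies 4n+2 with n=1, so ring A is aromatic (oxazole).
Ring B is planar and fully conjugated; 2 ring double bonds (4 π electrons) plus a heteroatom lone pair (2) give 6 π electrons. 6 = 4(1)+2, so ring B is aromatic (thiophene).
Ring C is fully conjugated (every ring atom contributes a p orbital); 2 ring double bonds (4 π electrons) plus a heteroatom lone pair (2) give 6 π electrons. That satisfies 4n+2 with n=1, so ring C is aromatic (imidazole).
Ring D is fully conjugated (every ring atom contributes a p orbital); 2 ring double bonds (4 π electrons) plus a heteroatom lone pair (2) give 6 π electrons. Since 6 = 4n+2 (n=1), ring D is aromatic (imidazole).
Ring E has one sp³ carbon, so it is not fully conjugated — not aromatic (cycloheptatriene).
Ring F has only sp² ring atoms; a planar conformation would have a fully conjugated π system of 8 electrons. But 8 = 4(2), which is 4n not 4n+2, so ring F is not aromatic (cycloheptatrienyl anion).
Aromatic: A, B, C, D. Total: 4.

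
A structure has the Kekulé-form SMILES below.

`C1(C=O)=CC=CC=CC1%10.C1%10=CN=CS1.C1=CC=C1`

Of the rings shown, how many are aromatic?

The SMILES encodes a seven-membered carbon ring with three C=C double bonds and one sp³ carbon; a five-membered ring with a sulfur at position 1 and a nitrogen at position 3 (in a C=N bond), with two double bonds; a four-membered carbon ring with two alternating C=C double bonds.
The 7-membered ring has one sp³ carbon, so it is not fully conjugated — not aromatic (cycloheptatriene).
The 5-membered ring with one sulfur and one =N– has a continuous p-orbital overlap around the ring; 2 ring double bonds (4 π electrons) plus a heteroatom lone pair (2) give 6 π electrons. Since 6 = 4n+2 (n=1), it is aromatic (thiazole).
The 4-membered ring has only sp² ring atoms; a planar conformation would have a fully conjugated π system of 4 electrons. But 4 = 4(1), which is 4n not 4n+2, so it is not aromatic (cyclobutadiene) — cyclobutadiene is antiaromatic and distorts to a rectangle.
1 of the 3 rings is aromatic. Total: 1.

1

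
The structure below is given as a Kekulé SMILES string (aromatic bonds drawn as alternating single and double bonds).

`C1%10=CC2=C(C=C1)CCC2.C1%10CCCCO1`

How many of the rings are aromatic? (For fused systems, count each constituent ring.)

1

The SMILES encodes a six-membered carbon ring with three alternating C=C double bonds, fused to a saturated five-membered carbon ring; a six-membered saturated ring of five carbons and one oxygen.
The 6-membered ring has a continuous p-orbital overlap around the ring; 3 ring double bonds give 6 π electrons. That satisfies 4n+2 with n=1, so it is aromatic (benzene ring).
The 5-membered ring has three sp³ carbons, so it is not fully conjugated — not aromatic (cyclopentane ring).
The 6-membered ring with one oxygen has only sp³ atoms, so it is not fully conjugated — not aromatic (tetrahydropyran).
1 of the 3 rings is aromatic. Total: 1.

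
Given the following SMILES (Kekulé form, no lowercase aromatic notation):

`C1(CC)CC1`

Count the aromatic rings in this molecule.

0

The SMILES encodes a three-membered saturated carbon ring.
The 3-membered ring has only sp³ atoms, so it is not fully conjugated — not aromatic (cyclopropane).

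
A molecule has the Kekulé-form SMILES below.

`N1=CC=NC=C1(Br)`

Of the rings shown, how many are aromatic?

The SMILES encodes a six-membered ring with nitrogens at positions 1 and 4 and three alternating double bonds.
The 6-membered ring with two nitrogens (1,4) has a continuous p-orbital overlap around the ring; 3 ring double bonds give 6 π electrons. That satisfies 4n+2 with n=1, so it is aromatic (pyrazine).

1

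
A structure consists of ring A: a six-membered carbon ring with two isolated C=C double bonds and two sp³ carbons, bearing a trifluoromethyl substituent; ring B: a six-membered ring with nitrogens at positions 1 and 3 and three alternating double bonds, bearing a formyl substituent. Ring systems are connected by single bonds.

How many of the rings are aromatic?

Ring A has two sp³ carbons, so it is not fully conjugated — not aromatic (1,4-cyclohexadiene).
Ring B has a continuous p-orbital overlap around the ring; 3 ring double bonds give 6 π electrons. Since 6 = 4n+2 (n=1), ring B is aromatic (pyrimidine).
Aromatic: B. Total: 1.

1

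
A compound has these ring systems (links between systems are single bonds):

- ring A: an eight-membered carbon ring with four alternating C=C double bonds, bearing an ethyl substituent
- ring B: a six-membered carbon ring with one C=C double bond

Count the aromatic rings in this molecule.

Ring A has only sp² ring atoms; a planar conformation would have a fully conjugated π system of 8 electrons. But 8 = 4(2), which is 4n not 4n+2, so ring A is not aromatic (cyclooctatetraene) — cyclooctatetraene distorts into a non-planar tub to avoid antiaromaticity.
Ring B has four sp³ carbons, so it is not fully conjugated — not aromatic (cyclohexene).
No ring is aromatic. Total: 0.

0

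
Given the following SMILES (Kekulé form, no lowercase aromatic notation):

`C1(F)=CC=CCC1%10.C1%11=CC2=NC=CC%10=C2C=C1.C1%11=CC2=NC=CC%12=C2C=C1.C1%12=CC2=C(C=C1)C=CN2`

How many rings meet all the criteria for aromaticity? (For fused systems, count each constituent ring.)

The SMILES encodes a six-membered carbon ring with two conjugated C=C double bonds and two sp³ carbons; two fused six-membered rings, each with three alternating double bonds; one ring is all carbon and the other has one ring nitrogen; two fused six-membered rings, each with three alternating double bonds; one ring is all carbon and the other has one ring nitrogen; a six-membered carbon ring with three alternating C=C double bonds, fused to a five-membered ring containing one N–H nitrogen and two C=C double bonds.
The 6-membered ring has two sp³ carbons, so it is not fully conjugated — not aromatic (1,3-cyclohexadiene).
The fused 6/6-membered bicyclic (with one nitrogen) is a single π system with 10 sp² atoms and 10 π electrons from ring double bonds. 10 = 4(2)+2, so the system is aromatic and both rings count as aromatic (quinoline).
The fused 6/6-membered bicyclic (with one nitrogen) is a single π system with 10 sp² atoms and 10 π electrons from ring double bonds. 10 = 4(2)+2, so the system is aromatic and both rings count as aromatic (quinoline).
The fused 6/5-membered bicyclic (with one N–H) is a single π system with 9 sp² atoms and 10 π electrons from ring double bonds plus a heteroatom lone pair. 10 = 4(2)+2, so the system is aromatic and both rings count as aromatic (indole).
6 of the 7 rings are aromatic. Total: 6.

6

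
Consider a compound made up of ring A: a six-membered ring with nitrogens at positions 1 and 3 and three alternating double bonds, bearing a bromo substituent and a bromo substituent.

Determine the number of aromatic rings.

Ring A has a continuous p-orbital overlap around the ring; 3 ring double bonds give 6 π electrons. That satisfies 4n+2 with n=1, so ring A is aromatic (pyrimidine).

1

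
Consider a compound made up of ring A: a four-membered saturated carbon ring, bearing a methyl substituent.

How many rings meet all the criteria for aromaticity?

Ring A has only sp³ atoms, so it is not fully conjugated — not aromatic (cyclobutane).

0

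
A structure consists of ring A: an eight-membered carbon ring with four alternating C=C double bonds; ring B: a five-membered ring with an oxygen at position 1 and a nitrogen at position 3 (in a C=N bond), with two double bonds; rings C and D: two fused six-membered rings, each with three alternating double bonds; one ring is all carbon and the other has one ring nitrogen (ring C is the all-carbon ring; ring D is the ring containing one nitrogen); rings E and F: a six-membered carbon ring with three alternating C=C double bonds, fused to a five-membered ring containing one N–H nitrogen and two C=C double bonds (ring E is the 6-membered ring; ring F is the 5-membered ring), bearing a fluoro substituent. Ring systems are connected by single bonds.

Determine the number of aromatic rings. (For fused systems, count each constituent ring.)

Ring A has only sp² ring atoms; a planar conformation would have a fully conjugated π system of 8 electrons. But 8 = 4(2), which is 4n not 4n+2, so ring A is not aromatic (cyclooctatetraene) — cyclooctatetraene distorts into a non-planar tub to avoid antiaromaticity.
Ring B is fully conjugated (every ring atom contributes a p orbital); 2 ring double bonds (4 π electrons) plus a heteroatom lone pair (2) give 6 π electrons. That satisfies 4n+2 with n=1, so ring B is aromatic (oxazole).
Rings C and D form a fused bicyclic system (with one nitrogen) with 10 sp² atoms and 10 π electrons from ring double bonds. 10 = 4(2)+2, so the system is aromatic and both rings count as aromatic (quinoline).
Rings E and F form a fused bicyclic system (with one N–H) with 9 sp² atoms and 10 π electrons from ring double bonds plus a heteroatom lone pair. 10 = 4(2)+2, so the system is aromatic and both rings count as aromatic (indole).
Aromatic: B, C, D, E, F. Total: 5.

5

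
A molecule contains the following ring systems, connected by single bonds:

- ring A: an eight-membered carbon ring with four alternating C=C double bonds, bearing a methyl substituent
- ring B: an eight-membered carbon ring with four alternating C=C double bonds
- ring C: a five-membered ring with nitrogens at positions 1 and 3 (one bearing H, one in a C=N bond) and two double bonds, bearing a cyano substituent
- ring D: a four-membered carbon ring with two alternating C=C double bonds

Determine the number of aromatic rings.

Ring A has only sp² ring atoms; a planar conformation would have a fully conjugated π system of 8 electrons. But 8 = 4(2), which is 4n not 4n+2, so ring A is not aromatic (cyclooctatetraene) — cyclooctatetraene distorts into a non-planar tub to avoid antiaromaticity.
Ring B has only sp² ring atoms; a planar conformation would have a fully conjugated π system of 8 electrons. But 8 = 4(2), which is 4n not 4n+2, so ring B is not aromatic (cyclooctatetraene) — cyclooctatetraene distorts into a non-planar tub to avoid antiaromaticity.
Ring C is planar and fully conjugated; 2 ring double bonds (4 π electrons) plus a heteroatom lone pair (2) give 6 π electrons. Since 6 = 4n+2 (n=1), ring C is aromatic (imidazole).
Ring D has only sp² ring atoms; a planar conformation would have a fully conjugated π system of 4 electrons. But 4 = 4(1), which is 4n not 4n+2, so ring D is not aromatic (cyclobutadiene) — cyclobutadiene is antiaromatic and distorts to a rectangle.
Aromatic: C. Total: 1.

1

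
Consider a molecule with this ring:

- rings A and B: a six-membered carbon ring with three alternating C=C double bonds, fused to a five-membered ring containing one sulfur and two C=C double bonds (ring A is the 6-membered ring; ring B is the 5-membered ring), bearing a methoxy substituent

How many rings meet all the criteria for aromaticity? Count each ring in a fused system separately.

2

Rings A and B form a fused bicyclic system (with one sulfur) with 9 sp² atoms and 10 π electrons from ring double bonds plus a heteroatom lone pair. 10 = 4(2)+2, so the system is aromatic and both rings count as aromatic (benzothiophene).
Aromatic: A, B. Total: 2.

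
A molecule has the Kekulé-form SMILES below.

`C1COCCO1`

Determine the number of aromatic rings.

0

The SMILES encodes a six-membered saturated ring with oxygens at positions 1 and 4.
The 6-membered ring with two oxygens (1,4) has only sp³ atoms, so it is not fully conjugated — not aromatic (1,4-dioxane).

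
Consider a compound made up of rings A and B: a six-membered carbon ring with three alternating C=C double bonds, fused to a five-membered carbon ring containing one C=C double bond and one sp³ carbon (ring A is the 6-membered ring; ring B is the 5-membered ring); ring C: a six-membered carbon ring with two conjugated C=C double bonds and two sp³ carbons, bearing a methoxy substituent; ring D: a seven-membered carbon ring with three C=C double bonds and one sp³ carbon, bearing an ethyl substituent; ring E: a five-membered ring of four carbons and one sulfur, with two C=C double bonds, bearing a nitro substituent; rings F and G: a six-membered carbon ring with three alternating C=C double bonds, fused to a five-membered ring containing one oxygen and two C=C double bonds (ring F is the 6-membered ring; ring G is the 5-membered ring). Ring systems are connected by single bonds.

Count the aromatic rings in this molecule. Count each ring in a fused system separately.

4

Ring A is fully conjugated (every ring atom contributes a p orbital); 3 ring double bonds give 6 π electrons. That satisfies 4n+2 with n=1, so ring A is aromatic (benzene ring).
Ring B has one sp³ carbon, so it is not fully conjugated — not aromatic (cyclopentene ring).
Ring C has two sp³ carbons, so it is not fully conjugated — not aromatic (1,3-cyclohexadiene).
Ring D has one sp³ carbon, so it is not fully conjugated — not aromatic (cycloheptatriene).
Ring E has a continuous p-orbital overlap around the ring; 2 ring double bonds (4 π electrons) plus a heteroatom lone pair (2) give 6 π electrons. That satisfies 4n+2 with n=1, so ring E is aromatic (thiophene).
Rings F and G form a fused bicyclic system (with one oxygen) with 9 sp² atoms and 10 π electrons from ring double bonds plus a heteroatom lone pair. 10 = 4(2)+2, so the system is aromatic and both rings count as aromatic (benzofuran).
Aromatic: A, E, F, G. Total: 4.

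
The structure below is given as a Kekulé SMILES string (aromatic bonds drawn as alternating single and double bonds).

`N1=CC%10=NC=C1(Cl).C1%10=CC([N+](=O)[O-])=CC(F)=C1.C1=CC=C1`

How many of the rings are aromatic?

The SMILES encodes a six-membered ring with nitrogens at positions 1 and 4 and three alternating double bonds; a six-membered carbon ring with three alternating C=C double bonds; a four-membered carbon ring with two alternating C=C double bonds.
The 6-membered ring with two nitrogens (1,4) is fully conjugated (every ring atom contributes a p orbital); 3 ring double bonds give 6 π electrons. 6 = 4(1)+2, so it is aromatic (pyrazine).
The 6-membered ring is planar and fully conjugated; 3 ring double bonds give 6 π electrons. 6 = 4(1)+2, so it is aromatic (benzene).
The 4-membered ring has only sp² ring atoms; a planar conformation would have a fully conjugated π system of 4 electrons. But 4 = 4(1), which is 4n not 4n+2, so it is not aromatic (cyclobutadiene) — cyclobutadiene is antiaromatic and distorts to a rectangle.
2 of the 3 rings are aromatic. Total: 2.

2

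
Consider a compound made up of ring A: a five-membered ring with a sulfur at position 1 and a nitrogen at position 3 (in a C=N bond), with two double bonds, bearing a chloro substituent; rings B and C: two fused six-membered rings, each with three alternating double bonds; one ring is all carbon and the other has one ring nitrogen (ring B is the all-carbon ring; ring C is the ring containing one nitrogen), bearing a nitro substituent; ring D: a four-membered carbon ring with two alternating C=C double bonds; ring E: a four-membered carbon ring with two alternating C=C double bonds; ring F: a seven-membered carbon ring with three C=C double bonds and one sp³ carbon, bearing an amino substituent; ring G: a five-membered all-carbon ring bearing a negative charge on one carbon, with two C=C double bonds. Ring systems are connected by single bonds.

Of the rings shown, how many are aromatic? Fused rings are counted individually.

Ring A is fully conjugated (every ring atom contributes a p orbital); 2 ring double bonds (4 π electrons) plus a heteroatom lone pair (2) give 6 π electrons. 6 = 4(1)+2, so ring A is aromatic (thiazole).
Rings B and C form a fused bicyclic system (with one nitrogen) with 10 sp² atoms and 10 π electrons from ring double bonds. 10 = 4(2)+2, so the system is aromatic and both rings count as aromatic (quinoline).
Ring D has only sp² ring atoms; a planar conformation would have a fully conjugated π system of 4 electrons. But 4 = 4(1), which is 4n not 4n+2, so ring D is not aromatic (cyclobutadiene) — cyclobutadiene is antiaromatic and distorts to a rectangle.
Ring E has only sp² ring atoms; a planar conformation would have a fully conjugated π system of 4 electrons. But 4 = 4(1), which is 4n not 4n+2, so ring E is not aromatic (cyclobutadiene) — cyclobutadiene is antiaromatic and distorts to a rectangle.
Ring F has one sp³ carbon, so it is not fully conjugated — not aromatic (cycloheptatriene).
Ring G is planar and fully conjugated; 2 ring double bonds (4 π electrons) plus the carbanion lone pair (2) give 6 π electrons. That satisfies 4n+2 with n=1, so ring G is aromatic (cyclopentadienyl anion).
Aromatic: A, B, C, G. Total: 4.

4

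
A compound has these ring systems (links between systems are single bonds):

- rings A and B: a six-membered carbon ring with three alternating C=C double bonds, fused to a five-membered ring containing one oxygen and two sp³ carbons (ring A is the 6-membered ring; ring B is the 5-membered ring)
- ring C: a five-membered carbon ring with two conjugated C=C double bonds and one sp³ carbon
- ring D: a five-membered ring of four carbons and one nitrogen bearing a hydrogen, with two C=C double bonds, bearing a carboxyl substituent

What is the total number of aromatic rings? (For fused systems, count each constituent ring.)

Ring A has a continuous p-orbital overlap around the ring; 3 ring double bonds give 6 π electrons. 6 = 4(1)+2, so ring A is aromatic (benzene ring).
Ring B has two sp³ carbons, so it is not fully conjugated — not aromatic (oxolane ring).
Ring C has one sp³ carbon, so it is not fully conjugated — not aromatic (cyclopentadiene).
Ring D has a continuous p-orbital overlap around the ring; 2 ring double bonds (4 π electrons) plus a heteroatom lone pair (2) give 6 π electrons. That satisfies 4n+2 with n=1, so ring D is aromatic (pyrrole).
Aromatic: A, D. Total: 2.

2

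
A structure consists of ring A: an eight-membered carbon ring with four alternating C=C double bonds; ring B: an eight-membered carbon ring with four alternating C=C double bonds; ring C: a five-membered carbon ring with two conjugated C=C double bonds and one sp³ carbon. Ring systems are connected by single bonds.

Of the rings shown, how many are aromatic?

Ring A has only sp² ring atoms; a planar conformation would have a fully conjugated π system of 8 electrons. But 8 = 4(2), which is 4n not 4n+2, so ring A is not aromatic (cyclooctatetraene) — cyclooctatetraene distorts into a non-planar tub to avoid antiaromaticity.
Ring B has only sp² ring atoms; a planar conformation would have a fully conjugated π system of 8 electrons. But 8 = 4(2), which is 4n not 4n+2, so ring B is not aromatic (cyclooctatetraene) — cyclooctatetraene distorts into a non-planar tub to avoid antiaromaticity.
Ring C has one sp³ carbon, so it is not fully conjugated — not aromatic (cyclopentadiene).
No ring is aromatic. Total: 0.

0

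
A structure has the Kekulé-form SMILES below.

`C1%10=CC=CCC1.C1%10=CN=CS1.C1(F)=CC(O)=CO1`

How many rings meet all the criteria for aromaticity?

The SMILES encodes a six-membered carbon ring with two conjugated C=C double bonds and two sp³ carbons; a five-membered ring with a sulfur at position 1 and a nitrogen at position 3 (in a C=N bond), with two double bonds; a five-membered ring of four carbons and one oxygen, with two C=C double bonds.
The 6-membered ring has two sp³ carbons, so it is not fully conjugated — not aromatic (1,3-cyclohexadiene).
The 5-membered ring with one sulfur and one =N– is planar and fully conjugated; 2 ring double bonds (4 π electrons) plus a heteroatom lone pair (2) give 6 π electrons. That satisfies 4n+2 with n=1, so it is aromatic (thiazole).
The 5-membered ring with one oxygen is fully conjugated (every ring atom contributes a p orbital); 2 ring double bonds (4 π electrons) plus a heteroatom lone pair (2) give 6 π electrons. Since 6 = 4n+2 (n=1), it is aromatic (furan).
2 of the 3 rings are aromatic. Total: 2.

2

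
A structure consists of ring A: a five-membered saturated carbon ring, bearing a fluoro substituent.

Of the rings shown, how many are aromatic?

Ring A has only sp³ atoms, so it is not fully conjugated — not aromatic (cyclopentane).

0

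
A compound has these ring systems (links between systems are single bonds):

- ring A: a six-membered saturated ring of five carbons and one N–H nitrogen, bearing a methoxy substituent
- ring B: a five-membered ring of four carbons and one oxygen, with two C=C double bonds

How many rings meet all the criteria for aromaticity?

1

Ring A has only sp³ atoms, so it is not fully conjugated — not aromatic (piperidine).
Ring B has a continuous p-orbital overlap around the ring; 2 ring double bonds (4 π electrons) plus a heteroatom lone pair (2) give 6 π electrons. Since 6 = 4n+2 (n=1), ring B is aromatic (furan).
Aromatic: B. Total: 1.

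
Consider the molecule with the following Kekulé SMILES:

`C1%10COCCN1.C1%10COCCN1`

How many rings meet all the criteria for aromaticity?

The SMILES encodes a six-membered saturated ring with an oxygen and an N–H nitrogen at positions 1 and 4; a six-membered saturated ring with an oxygen and an N–H nitrogen at positions 1 and 4.
The 6-membered ring with one oxygen and one N–H (1,4) has only sp³ atoms, so it is not fully conjugated — not aromatic (morpholine).
The second 6-membered ring with one oxygen and one N–H (1,4) has only sp³ atoms, so it is not fully conjugated — not aromatic (morpholine).
None of the rings are aromatic. Total: 0.

0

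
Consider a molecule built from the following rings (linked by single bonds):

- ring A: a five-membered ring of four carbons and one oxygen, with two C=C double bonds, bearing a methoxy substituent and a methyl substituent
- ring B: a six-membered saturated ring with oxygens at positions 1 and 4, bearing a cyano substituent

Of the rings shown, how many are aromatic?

1

Ring A is fully conjugated (every ring atom contributes a p orbital); 2 ring double bonds (4 π electrons) plus a heteroatom lone pair (2) give 6 π electrons. That satisfies 4n+2 with n=1, so ring A is aromatic (furan).
Ring B has only sp³ atoms, so it is not fully conjugated — not aromatic (1,4-dioxane).
Aromatic: A. Total: 1.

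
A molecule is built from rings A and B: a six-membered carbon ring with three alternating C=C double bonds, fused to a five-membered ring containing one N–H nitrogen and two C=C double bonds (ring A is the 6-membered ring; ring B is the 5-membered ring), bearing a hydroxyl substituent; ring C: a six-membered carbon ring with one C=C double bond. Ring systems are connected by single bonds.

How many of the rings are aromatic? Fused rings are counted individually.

Rings A and B form a fused bicyclic system (with one N–H) with 9 sp² atoms and 10 π electrons from ring double bonds plus a heteroatom lone pair. 10 = 4(2)+2, so the system is aromatic and both rings count as aromatic (indole).
Ring C has four sp³ carbons, so it is not fully conjugated — not aromatic (cyclohexene).
Aromatic: A, B. Total: 2.

2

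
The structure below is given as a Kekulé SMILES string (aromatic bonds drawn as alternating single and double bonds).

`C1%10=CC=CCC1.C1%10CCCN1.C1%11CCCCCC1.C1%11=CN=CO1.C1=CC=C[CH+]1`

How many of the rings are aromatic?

1

The SMILES encodes a six-membered carbon ring with two conjugated C=C double bonds and two sp³ carbons; a five-membered saturated ring of four carbons and one N–H nitrogen; a seven-membered saturated carbon ring; a five-membered ring with an oxygen at position 1 and a nitrogen at position 3 (in a C=N bond), with two double bonds; a five-membered all-carbon ring bearing a positive charge on one carbon, with two C=C double bonds.
The 6-membered ring has two sp³ carbons, so it is not fully conjugated — not aromatic (1,3-cyclohexadiene).
The 5-membered ring with one N–H has only sp³ atoms, so it is not fully conjugated — not aromatic (pyrrolidine).
The 7-membered ring has only sp³ atoms, so it is not fully conjugated — not aromatic (cycloheptane).
The 5-membered ring with one oxygen and one =N– has a continuous p-orbital overlap around the ring; 2 ring double bonds (4 π electrons) plus a heteroatom lone pair (2) give 6 π electrons. That satisfies 4n+2 with n=1, so it is aromatic (oxazole).
The 5-membered ring has only sp² ring atoms; a planar conformation would have a fully conjugated π system of 4 electrons. But 4 = 4(1), which is 4n not 4n+2, so it is not aromatic (cyclopentadienyl cation).
1 of the 5 rings is aromatic. Total: 1.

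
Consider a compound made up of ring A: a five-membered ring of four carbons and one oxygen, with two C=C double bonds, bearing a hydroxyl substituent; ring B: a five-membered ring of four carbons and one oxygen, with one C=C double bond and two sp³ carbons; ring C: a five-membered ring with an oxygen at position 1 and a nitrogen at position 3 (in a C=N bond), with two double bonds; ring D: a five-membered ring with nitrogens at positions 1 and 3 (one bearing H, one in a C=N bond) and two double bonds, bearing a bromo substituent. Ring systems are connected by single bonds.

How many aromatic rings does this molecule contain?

3

Ring A is fully conjugated (every ring atom contributes a p orbital); 2 ring double bonds (4 π electrons) plus a heteroatom lone pair (2) give 6 π electrons. 6 = 4(1)+2, so ring A is aromatic (furan).
Ring B has two sp³ carbons, so it is not fully conjugated — not aromatic (2,3-dihydrofuran).
Ring C has a continuous p-orbital overlap around the ring; 2 ring double bonds (4 π electrons) plus a heteroatom lone pair (2) give 6 π electrons. That satisfies 4n+2 with n=1, so ring C is aromatic (oxazole).
Ring D is planar and fully conjugated; 2 ring double bonds (4 π electrons) plus a heteroatom lone pair (2) give 6 π electrons. That satisfies 4n+2 with n=1, so ring D is aromatic (imidazole).
Aromatic: A, C, D. Total: 3.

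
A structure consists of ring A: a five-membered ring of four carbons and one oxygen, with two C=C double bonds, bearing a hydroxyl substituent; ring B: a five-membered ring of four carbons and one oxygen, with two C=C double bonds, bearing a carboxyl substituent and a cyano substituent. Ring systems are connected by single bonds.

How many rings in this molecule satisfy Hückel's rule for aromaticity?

Ring A is planar and fully conjugated; 2 ring double bonds (4 π electrons) plus a heteroatom lone pair (2) give 6 π electrons. Since 6 = 4n+2 (n=1), ring A is aromatic (furan).
Ring B has a continuous p-orbital overlap around the ring; 2 ring double bonds (4 π electrons) plus a heteroatom lone pair (2) give 6 π electrons. Since 6 = 4n+2 (n=1), ring B is aromatic (furan).
Aromatic: A, B. Total: 2.

2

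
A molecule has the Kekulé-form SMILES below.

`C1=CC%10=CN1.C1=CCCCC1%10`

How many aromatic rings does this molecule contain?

The SMILES encodes a five-membered ring of four carbons and one nitrogen bearing a hydrogen, with two C=C double bonds; a six-membered carbon ring with one C=C double bond.
The 5-membered ring with one N–H is fully conjugated (every ring atom contributes a p orbital); 2 ring double bonds (4 π electrons) plus a heteroatom lone pair (2) give 6 π electrons. That satisfies 4n+2 with n=1, so it is aromatic (pyrrole).
The 6-membered ring has four sp³ carbons, so it is not fully conjugated — not aromatic (cyclohexene).
1 of the 2 rings is aromatic. Total: 1.

1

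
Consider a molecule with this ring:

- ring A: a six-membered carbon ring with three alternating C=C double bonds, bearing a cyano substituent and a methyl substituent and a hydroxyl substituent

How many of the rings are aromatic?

Ring A is planar and fully conjugated; 3 ring double bonds give 6 π electrons. 6 = 4(1)+2, so ring A is aromatic (benzene).

1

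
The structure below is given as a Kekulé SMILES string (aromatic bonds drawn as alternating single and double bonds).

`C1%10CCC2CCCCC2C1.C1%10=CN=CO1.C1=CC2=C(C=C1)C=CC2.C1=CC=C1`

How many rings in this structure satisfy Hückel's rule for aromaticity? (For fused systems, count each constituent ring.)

The SMILES encodes two fused six-membered saturated carbon rings; a five-membered ring with an oxygen at position 1 and a nitrogen at position 3 (in a C=N bond), with two double bonds; a six-membered carbon ring with three alternating C=C double bonds, fused to a five-membered carbon ring containing one C=C double bond and one sp³ carbon; a four-membered carbon ring with two alternating C=C double bonds.
The 6-membered ring has only sp³ atoms, so it is not fully conjugated — not aromatic (cyclohexane ring).
The second 6-membered ring has only sp³ atoms, so it is not fully conjugated — not aromatic (cyclohexane ring).
The 5-membered ring with one oxygen and one =N– has a continuous p-orbital overlap around the ring; 2 ring double bonds (4 π electrons) plus a heteroatom lone pair (2) give 6 π electrons. That satisfies 4n+2 with n=1, so it is aromatic (oxazole).
The third 6-membered ring is fully conjugated (every ring atom contributes a p orbital); 3 ring double bonds give 6 π electrons. 6 = 4(1)+2, so it is aromatic (benzene ring).
The 5-membered ring has one sp³ carbon, so it is not fully conjugated — not aromatic (cyclopentene ring).
The 4-membered ring has only sp² ring atoms; a planar conformation would have a fully conjugated π system of 4 electrons. But 4 = 4(1), which is 4n not 4n+2, so it is not aromatic (cyclobutadiene) — cyclobutadiene is antiaromatic and distorts to a rectangle.
2 of the 6 rings are aromatic. Total: 2.

2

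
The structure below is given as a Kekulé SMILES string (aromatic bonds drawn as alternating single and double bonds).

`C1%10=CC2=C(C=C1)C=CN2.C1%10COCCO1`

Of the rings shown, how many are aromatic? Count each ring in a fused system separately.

2

The SMILES encodes a six-membered carbon ring with three alternating C=C double bonds, fused to a five-membered ring containing one N–H nitrogen and two C=C double bonds; a six-membered saturated ring with oxygens at positions 1 and 4.
The fused 6/5-membered bicyclic (with one N–H) is a single π system with 9 sp² atoms and 10 π electrons from ring double bonds plus a heteroatom lone pair. 10 = 4(2)+2, so the system is aromatic and both rings count as aromatic (indole).
The 6-membered ring with two oxygens (1,4) has only sp³ atoms, so it is not fully conjugated — not aromatic (1,4-dioxane).
2 of the 3 rings are aromatic. Total: 2.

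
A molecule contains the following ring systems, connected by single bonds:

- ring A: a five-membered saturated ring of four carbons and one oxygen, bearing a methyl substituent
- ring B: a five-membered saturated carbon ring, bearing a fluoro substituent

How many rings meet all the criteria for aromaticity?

Ring A has only sp³ atoms, so it is not fully conjugated — not aromatic (tetrahydrofuran).
Ring B has only sp³ atoms, so it is not fully conjugated — not aromatic (cyclopentane).
No ring is aromatic. Total: 0.

0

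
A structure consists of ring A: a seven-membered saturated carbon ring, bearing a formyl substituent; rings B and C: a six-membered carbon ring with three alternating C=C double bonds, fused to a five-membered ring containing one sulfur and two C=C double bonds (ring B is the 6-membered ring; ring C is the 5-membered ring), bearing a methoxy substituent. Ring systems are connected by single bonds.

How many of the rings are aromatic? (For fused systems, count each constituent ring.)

2

Ring A has only sp³ atoms, so it is not fully conjugated — not aromatic (cycloheptane).
Rings B and C form a fused bicyclic system (with one sulfur) with 9 sp² atoms and 10 π electrons from ring double bonds plus a heteroatom lone pair. 10 = 4(2)+2, so the system is aromatic and both rings count as aromatic (benzothiophene).
Aromatic: B, C. Total: 2.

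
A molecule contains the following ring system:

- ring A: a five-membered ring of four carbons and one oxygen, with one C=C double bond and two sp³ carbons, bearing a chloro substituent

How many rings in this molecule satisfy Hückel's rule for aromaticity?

0

Ring A has two sp³ carbons, so it is not fully conjugated — not aromatic (2,3-dihydrofuran).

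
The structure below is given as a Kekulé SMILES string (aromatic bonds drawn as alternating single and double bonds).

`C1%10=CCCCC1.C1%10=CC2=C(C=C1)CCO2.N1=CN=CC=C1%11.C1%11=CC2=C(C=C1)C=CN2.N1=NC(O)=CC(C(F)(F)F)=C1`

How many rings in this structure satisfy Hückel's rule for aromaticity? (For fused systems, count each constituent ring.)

5

The SMILES encodes a six-membered carbon ring with one C=C double bond; a six-membered carbon ring with three alternating C=C double bonds, fused to a five-membered ring containing one oxygen and two sp³ carbons; a six-membered ring with nitrogens at positions 1 and 3 and three alternating double bonds; a six-membered carbon ring with three alternating C=C double bonds, fused to a five-membered ring containing one N–H nitrogen and two C=C double bonds; a six-membered ring with two adjacent nitrogens and three alternating double bonds.
The 6-membered ring has four sp³ carbons, so it is not fully conjugated — not aromatic (cyclohexene).
The second 6-membered ring is fully conjugated (every ring atom contributes a p orbital); 3 ring double bonds give 6 π electrons. That satisfies 4n+2 with n=1, so it is aromatic (benzene ring).
The 5-membered ring with one oxygen has two sp³ carbons, so it is not fully conjugated — not aromatic (oxolane ring).
The 6-membered ring with two nitrogens (1,3) is planar and fully conjugated; 3 ring double bonds give 6 π electrons. Since 6 = 4n+2 (n=1), it is aromatic (pyrimidine).
The fused 6/5-membered bicyclic (with one N–H) is a single π system with 9 sp² atoms and 10 π electrons from ring double bonds plus a heteroatom lone pair. 10 = 4(2)+2, so the system is aromatic and both rings count as aromatic (indole).
The 6-membered ring with two nitrogens (1,2) is fully conjugated (every ring atom contributes a p orbital); 3 ring double bonds give 6 π electrons. 6 = 4(1)+2, so it is aromatic (pyridazine).
5 of the 7 rings are aromatic. Total: 5.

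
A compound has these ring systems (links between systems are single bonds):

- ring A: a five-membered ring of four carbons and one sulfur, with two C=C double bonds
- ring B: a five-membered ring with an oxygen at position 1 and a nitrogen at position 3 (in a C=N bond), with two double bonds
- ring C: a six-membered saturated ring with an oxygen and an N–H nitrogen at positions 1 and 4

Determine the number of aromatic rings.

Ring A is fully conjugated (every ring atom contributes a p orbital); 2 ring double bonds (4 π electrons) plus a heteroatom lone pair (2) give 6 π electrons. Since 6 = 4n+2 (n=1), ring A is aromatic (thiophene).
Ring B has a continuous p-orbital overlap around the ring; 2 ring double bonds (4 π electrons) plus a heteroatom lone pair (2) give 6 π electrons. 6 = 4(1)+2, so ring B is aromatic (oxazole).
Ring C has only sp³ atoms, so it is not fully conjugated — not aromatic (morpholine).
Aromatic: A, B. Total: 2.

2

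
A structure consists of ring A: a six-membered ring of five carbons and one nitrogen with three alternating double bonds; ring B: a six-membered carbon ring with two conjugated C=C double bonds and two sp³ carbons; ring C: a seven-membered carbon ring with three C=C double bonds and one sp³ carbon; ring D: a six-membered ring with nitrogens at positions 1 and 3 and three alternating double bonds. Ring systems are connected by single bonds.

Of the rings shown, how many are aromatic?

Ring A is planar and fully conjugated; 3 ring double bonds give 6 π electrons. Since 6 = 4n+2 (n=1), ring A is aromatic (pyridine).
Ring B has two sp³ carbons, so it is not fully conjugated — not aromatic (1,3-cyclohexadiene).
Ring C has one sp³ carbon, so it is not fully conjugated — not aromatic (cycloheptatriene).
Ring D is planar and fully conjugated; 3 ring double bonds give 6 π electrons. 6 = 4(1)+2, so ring D is aromatic (pyrimidine).
Aromatic: A, D. Total: 2.

2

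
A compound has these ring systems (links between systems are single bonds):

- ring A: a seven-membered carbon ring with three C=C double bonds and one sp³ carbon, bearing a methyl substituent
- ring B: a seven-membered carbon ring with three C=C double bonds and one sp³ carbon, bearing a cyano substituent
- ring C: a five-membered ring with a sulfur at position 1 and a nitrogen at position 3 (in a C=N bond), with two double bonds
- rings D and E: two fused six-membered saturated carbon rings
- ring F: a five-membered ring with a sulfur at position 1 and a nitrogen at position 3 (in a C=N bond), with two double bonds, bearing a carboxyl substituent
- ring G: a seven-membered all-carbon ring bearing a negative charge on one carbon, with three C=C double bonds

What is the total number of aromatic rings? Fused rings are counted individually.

2

Ring A has one sp³ carbon, so it is not fully conjugated — not aromatic (cycloheptatriene).
Ring B has one sp³ carbon, so it is not fully conjugated — not aromatic (cycloheptatriene).
Ring C has a continuous p-orbital overlap around the ring; 2 ring double bonds (4 π electrons) plus a heteroatom lone pair (2) give 6 π electrons. That satisfies 4n+2 with n=1, so ring C is aromatic (thiazole).
Ring D has only sp³ atoms, so it is not fully conjugated — not aromatic (cyclohexane ring).
Ring E has only sp³ atoms, so it is not fully conjugated — not aromatic (cyclohexane ring).
Ring F is planar and fully conjugated; 2 ring double bonds (4 π electrons) plus a heteroatom lone pair (2) give 6 π electrons. That satisfies 4n+2 with n=1, so ring F is aromatic (thiazole).
Ring G has only sp² ring atoms; a planar conformation would have a fully conjugated π system of 8 electrons. But 8 = 4(2), which is 4n not 4n+2, so ring G is not aromatic (cycloheptatrienyl anion).
Aromatic: C, F. Total: 2.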